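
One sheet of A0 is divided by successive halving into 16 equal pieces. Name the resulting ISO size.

A4

16 = 2^4, so 4 halving steps.
A0 → A1 → … → A4 after 4 steps.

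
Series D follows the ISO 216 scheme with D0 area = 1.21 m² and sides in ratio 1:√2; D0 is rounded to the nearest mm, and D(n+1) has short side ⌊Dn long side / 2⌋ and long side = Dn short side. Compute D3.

Let D0's short side be w mm. w · w√2 = 1.21 m² = 1,210,000 mm², so w ≈ 925.0 mm and w√2 ≈ 1308.1 mm → D0 = 925 × 1308 mm.
D1: ⌊1308/2⌋ × 925 = 654 × 925 mm
D2: ⌊925/2⌋ × 654 = 462 × 654 mm
D3: ⌊654/2⌋ × 462 = 327 × 462 mm

327 × 462 mm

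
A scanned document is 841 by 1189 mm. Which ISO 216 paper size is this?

A0 (841 × 1189 mm)

Aspect ratio 1189/841 ≈ 1.414 — close to the ISO √2 ≈ 1.414.
In the A-series (A0 area = 1 m²): A0 = 841 × 1189 mm.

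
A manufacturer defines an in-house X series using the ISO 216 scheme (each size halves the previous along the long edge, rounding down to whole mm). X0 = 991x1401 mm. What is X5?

175 × 247 mm

X1 = 700 × 991 mm (from X0 by 1 halving).
X2: ⌊991/2⌋ × 700 = 495 × 700 mm
X3: ⌊700/2⌋ × 495 = 350 × 495 mm
X4: ⌊495/2⌋ × 350 = 247 × 350 mm
X5: ⌊350/2⌋ × 247 = 175 × 247 mm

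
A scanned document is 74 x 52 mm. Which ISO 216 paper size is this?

A8 (52 × 74 mm)

Aspect ratio 74/52 ≈ 1.423 — close to the ISO √2 ≈ 1.414.
In the A-series (A0 area = 1 m²): A8 = 52 × 74 mm.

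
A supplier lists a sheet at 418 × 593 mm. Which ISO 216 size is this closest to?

Aspect ratio 593/418 ≈ 1.419 — close to the ISO √2 ≈ 1.414.
In the A-series (A0 area = 1 m²): A2 = 420 × 594 mm.
Off by 3 mm total — nearest standard size.

A2 (420 × 594 mm)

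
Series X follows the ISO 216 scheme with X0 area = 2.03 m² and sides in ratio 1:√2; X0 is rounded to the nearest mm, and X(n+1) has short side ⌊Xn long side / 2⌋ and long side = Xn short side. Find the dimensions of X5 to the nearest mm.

211 × 299 mm

Let X0's short side be w mm. w · w√2 = 2.03 m² = 2,030,000 mm², so w ≈ 1198.1 mm and w√2 ≈ 1694.4 mm → X0 = 1198 × 1694 mm.
X1: ⌊1694/2⌋ × 1198 = 847 × 1198 mm
X2: ⌊1198/2⌋ × 847 = 599 × 847 mm
X3: ⌊847/2⌋ × 599 = 423 × 599 mm
X4: ⌊599/2⌋ × 423 = 299 × 423 mm
X5: ⌊423/2⌋ × 299 = 211 × 299 mm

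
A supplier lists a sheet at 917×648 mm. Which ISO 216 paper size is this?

Aspect ratio 917/648 ≈ 1.415 — close to the ISO √2 ≈ 1.414.
In the C-series (envelope sizes, between A and B): C1 = 648 × 917 mm.

C1 (648 × 917 mm)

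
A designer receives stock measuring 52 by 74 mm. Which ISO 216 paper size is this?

A8 (52 × 74 mm)

Aspect ratio 74/52 ≈ 1.423 — close to the ISO √2 ≈ 1.414.
In the A-series (A0 area = 1 m²): A8 = 52 × 74 mm.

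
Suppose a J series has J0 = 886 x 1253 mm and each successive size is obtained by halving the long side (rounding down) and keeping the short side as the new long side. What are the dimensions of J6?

110 × 156 mm

J1: ⌊1253/2⌋ × 886 = 626 × 886 mm
J2: ⌊886/2⌋ × 626 = 443 × 626 mm
J3: ⌊626/2⌋ × 443 = 313 × 443 mm
J4: ⌊443/2⌋ × 313 = 221 × 313 mm
J5: ⌊313/2⌋ × 221 = 156 × 221 mm
J6: ⌊221/2⌋ × 156 = 110 × 156 mm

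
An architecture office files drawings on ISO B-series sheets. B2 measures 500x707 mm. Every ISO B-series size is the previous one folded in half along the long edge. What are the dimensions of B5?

B3: ⌊707/2⌋ × 500 = 353 × 500 mm
B4: ⌊500/2⌋ × 353 = 250 × 353 mm
B5: ⌊353/2⌋ × 250 = 176 × 250 mm

176 × 250 mm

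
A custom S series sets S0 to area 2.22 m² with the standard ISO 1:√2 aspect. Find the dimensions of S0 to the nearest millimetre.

Let the short side be w mm. Then w · w√2 = 2.22 m² = 2,220,000 mm².
w² = 2,220,000/√2, so w ≈ 1252.9 mm; long side = w√2 ≈ 1771.9 mm.

1253 × 1772 mm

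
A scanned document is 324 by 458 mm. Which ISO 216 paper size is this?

Aspect ratio 458/324 ≈ 1.414 — close to the ISO √2 ≈ 1.414.
In the C-series (envelope sizes, between A and B): C3 = 324 × 458 mm.

C3 (324 × 458 mm)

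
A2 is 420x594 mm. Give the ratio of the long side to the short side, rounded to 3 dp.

594 / 420 = 1.414
Matches √2 ≈ 1.414 — the ISO 216 defining ratio.

1.414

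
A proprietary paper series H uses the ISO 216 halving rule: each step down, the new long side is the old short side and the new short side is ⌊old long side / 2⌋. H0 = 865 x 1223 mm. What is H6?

H1 = 611 × 865 mm (from H0 by 1 halving).
H2: ⌊865/2⌋ × 611 = 432 × 611 mm
H3: ⌊611/2⌋ × 432 = 305 × 432 mm
H4: ⌊432/2⌋ × 305 = 216 × 305 mm
H5: ⌊305/2⌋ × 216 = 152 × 216 mm
H6: ⌊216/2⌋ × 152 = 108 × 152 mm

108 × 152 mm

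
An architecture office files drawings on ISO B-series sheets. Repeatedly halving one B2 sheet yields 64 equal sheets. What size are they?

64 = 2^6, so 6 halving steps.
B2 → B3 → … → B8 after 6 steps.

B8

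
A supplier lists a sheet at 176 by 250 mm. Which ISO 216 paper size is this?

Aspect ratio 250/176 ≈ 1.420 — close to the ISO √2 ≈ 1.414.
In the B-series (B0 = 1000 × 1414 mm): B5 = 176 × 250 mm.

B5 (176 × 250 mm)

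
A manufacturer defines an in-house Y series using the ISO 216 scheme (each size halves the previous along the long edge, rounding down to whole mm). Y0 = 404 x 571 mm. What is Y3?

142 × 202 mm

Y1: ⌊571/2⌋ × 404 = 285 × 404 mm
Y2: ⌊404/2⌋ × 285 = 202 × 285 mm
Y3: ⌊285/2⌋ × 202 = 142 × 202 mm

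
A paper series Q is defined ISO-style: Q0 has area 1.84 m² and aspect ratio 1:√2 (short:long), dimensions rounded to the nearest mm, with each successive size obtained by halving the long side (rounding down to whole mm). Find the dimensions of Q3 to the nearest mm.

403 × 570 mm

Let Q0's short side be w mm. w · w√2 = 1.84 m² = 1,840,000 mm², so w ≈ 1140.6 mm and w√2 ≈ 1613.1 mm → Q0 = 1141 × 1613 mm.
Q1: ⌊1613/2⌋ × 1141 = 806 × 1141 mm
Q2: ⌊1141/2⌋ × 806 = 570 × 806 mm
Q3: ⌊806/2⌋ × 570 = 403 × 570 mm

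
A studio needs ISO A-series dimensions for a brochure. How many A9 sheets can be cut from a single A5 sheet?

16

Each ISO step halves the sheet: 1 × A5 → 2 × A6 → 4 × A7 → 8 × A8 → …
From A5 to A9 is 4 halving steps: 2^4 = 16.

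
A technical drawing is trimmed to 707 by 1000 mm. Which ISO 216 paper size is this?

B1 (707 × 1000 mm)

Aspect ratio 1000/707 ≈ 1.414 — close to the ISO √2 ≈ 1.414.
In the B-series (B0 = 1000 × 1414 mm): B1 = 707 × 1000 mm.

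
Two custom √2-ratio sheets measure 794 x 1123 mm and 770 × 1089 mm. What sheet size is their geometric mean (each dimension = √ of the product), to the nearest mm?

782 × 1106 mm

Short side: √(794 · 770) = √611380 ≈ 781.9 → 782 mm
Long side: √(1123 · 1089) = √1222947 ≈ 1105.9 → 1106 mm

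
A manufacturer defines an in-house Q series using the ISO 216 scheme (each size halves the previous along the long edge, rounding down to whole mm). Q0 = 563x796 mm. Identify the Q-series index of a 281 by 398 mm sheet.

Q0: 563 × 796 mm
Q1: 398 × 563 mm
Q2: 281 × 398 mm
Q3: 199 × 281 mm
→ matches Q2.

Q2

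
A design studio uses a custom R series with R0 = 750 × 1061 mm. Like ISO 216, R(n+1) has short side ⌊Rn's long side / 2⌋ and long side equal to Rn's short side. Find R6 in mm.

93 × 132 mm

R1 = 530 × 750 mm (from R0 by 1 halving).
R2: ⌊750/2⌋ × 530 = 375 × 530 mm
R3: ⌊530/2⌋ × 375 = 265 × 375 mm
R4: ⌊375/2⌋ × 265 = 187 × 265 mm
R5: ⌊265/2⌋ × 187 = 132 × 187 mm
R6: ⌊187/2⌋ × 132 = 93 × 132 mm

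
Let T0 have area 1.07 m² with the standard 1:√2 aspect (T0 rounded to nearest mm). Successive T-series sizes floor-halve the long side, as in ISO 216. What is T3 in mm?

307 × 435 mm

Let T0's short side be w mm. w · w√2 = 1.07 m² = 1,070,000 mm², so w ≈ 869.8 mm and w√2 ≈ 1230.1 mm → T0 = 870 × 1230 mm.
T1: ⌊1230/2⌋ × 870 = 615 × 870 mm
T2: ⌊870/2⌋ × 615 = 435 × 615 mm
T3: ⌊615/2⌋ × 435 = 307 × 435 mm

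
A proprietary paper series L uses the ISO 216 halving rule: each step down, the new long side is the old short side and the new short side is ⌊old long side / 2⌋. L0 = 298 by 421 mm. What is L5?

L1: ⌊421/2⌋ × 298 = 210 × 298 mm
L2: ⌊298/2⌋ × 210 = 149 × 210 mm
L3: ⌊210/2⌋ × 149 = 105 × 149 mm
L4: ⌊149/2⌋ × 105 = 74 × 105 mm
L5: ⌊105/2⌋ × 74 = 52 × 74 mm

52 × 74 mm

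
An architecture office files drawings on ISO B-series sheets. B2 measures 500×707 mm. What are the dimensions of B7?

B3: ⌊707/2⌋ × 500 = 353 × 500 mm
B4: ⌊500/2⌋ × 353 = 250 × 353 mm
B5: ⌊353/2⌋ × 250 = 176 × 250 mm
B6: ⌊250/2⌋ × 176 = 125 × 176 mm
B7: ⌊176/2⌋ × 125 = 88 × 125 mm

88 × 125 mm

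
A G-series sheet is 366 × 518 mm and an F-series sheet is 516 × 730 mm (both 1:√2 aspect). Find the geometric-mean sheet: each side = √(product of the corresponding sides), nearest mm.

435 × 615 mm

Short side: √(366 · 516) = √188856 ≈ 434.6 → 435 mm
Long side: √(518 · 730) = √378140 ≈ 614.9 → 615 mm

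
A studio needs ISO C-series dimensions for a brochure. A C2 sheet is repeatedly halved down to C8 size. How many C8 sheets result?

64

C2 = 458 × 648 mm; C8 = 57 × 81 mm.
Each halving step doubles the count; 6 steps from C2 to C8.
2^6 = 64.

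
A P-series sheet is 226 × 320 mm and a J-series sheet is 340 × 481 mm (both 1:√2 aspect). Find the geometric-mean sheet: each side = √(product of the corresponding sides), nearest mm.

Short side: √(226 · 340) = √76840 ≈ 277.2 → 277 mm
Long side: √(320 · 481) = √153920 ≈ 392.3 → 392 mm

277 × 392 mm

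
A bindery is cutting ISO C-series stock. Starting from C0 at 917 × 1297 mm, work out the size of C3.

C1: ⌊1297/2⌋ × 917 = 648 × 917 mm
C2: ⌊917/2⌋ × 648 = 458 × 648 mm
C3: ⌊648/2⌋ × 458 = 324 × 458 mm

324 × 458 mm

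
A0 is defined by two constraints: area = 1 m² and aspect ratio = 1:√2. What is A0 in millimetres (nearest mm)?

Let the short side be w mm. Then the long side is w√2 and w · w√2 = 10⁶ mm².
w² = 10⁶/√2, so w = 1000 / 2^(1/4) ≈ 840.9 mm; long side = 1000 · 2^(1/4) ≈ 1189.2 mm.

841 × 1189 mm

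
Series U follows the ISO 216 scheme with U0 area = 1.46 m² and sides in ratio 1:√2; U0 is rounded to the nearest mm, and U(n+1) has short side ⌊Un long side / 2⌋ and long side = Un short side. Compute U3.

359 × 508 mm

Let U0's short side be w mm. w · w√2 = 1.46 m² = 1,460,000 mm², so w ≈ 1016.1 mm and w√2 ≈ 1436.9 mm → U0 = 1016 × 1437 mm.
U1: ⌊1437/2⌋ × 1016 = 718 × 1016 mm
U2: ⌊1016/2⌋ × 718 = 508 × 718 mm
U3: ⌊718/2⌋ × 508 = 359 × 508 mm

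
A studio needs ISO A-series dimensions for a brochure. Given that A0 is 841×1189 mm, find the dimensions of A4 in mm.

210 × 297 mm

A1: ⌊1189/2⌋ × 841 = 594 × 841 mm
A2: ⌊841/2⌋ × 594 = 420 × 594 mm
A3: ⌊594/2⌋ × 420 = 297 × 420 mm
A4: ⌊420/2⌋ × 297 = 210 × 297 mm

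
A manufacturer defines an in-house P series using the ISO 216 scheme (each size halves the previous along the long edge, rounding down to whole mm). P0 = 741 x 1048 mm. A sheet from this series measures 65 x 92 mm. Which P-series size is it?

P7

P0: 741 × 1048 mm
P1: 524 × 741 mm
P2: 370 × 524 mm
P3: 262 × 370 mm
P4: 185 × 262 mm
P5: 131 × 185 mm
P6: 92 × 131 mm
P7: 65 × 92 mm
P8: 46 × 65 mm
→ matches P7.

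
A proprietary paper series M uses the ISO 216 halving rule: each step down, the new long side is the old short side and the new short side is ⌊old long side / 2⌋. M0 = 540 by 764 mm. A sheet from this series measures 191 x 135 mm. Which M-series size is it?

M4

M0: 540 × 764 mm
M1: 382 × 540 mm
M2: 270 × 382 mm
M3: 191 × 270 mm
M4: 135 × 191 mm
M5: 95 × 135 mm
→ matches M4.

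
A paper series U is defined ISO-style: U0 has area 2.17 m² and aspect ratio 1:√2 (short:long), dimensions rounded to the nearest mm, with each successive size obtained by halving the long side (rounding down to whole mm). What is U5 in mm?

Let U0's short side be w mm. w · w√2 = 2.17 m² = 2,170,000 mm², so w ≈ 1238.7 mm and w√2 ≈ 1751.8 mm → U0 = 1239 × 1752 mm.
U1: ⌊1752/2⌋ × 1239 = 876 × 1239 mm
U2: ⌊1239/2⌋ × 876 = 619 × 876 mm
U3: ⌊876/2⌋ × 619 = 438 × 619 mm
U4: ⌊619/2⌋ × 438 = 309 × 438 mm
U5: ⌊438/2⌋ × 309 = 219 × 309 mm

219 × 309 mm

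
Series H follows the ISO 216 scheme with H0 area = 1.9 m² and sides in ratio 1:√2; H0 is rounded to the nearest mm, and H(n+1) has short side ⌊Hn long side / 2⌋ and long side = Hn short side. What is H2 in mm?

579 × 819 mm

Let H0's short side be w mm. w · w√2 = 1.9 m² = 1,900,000 mm², so w ≈ 1159.1 mm and w√2 ≈ 1639.2 mm → H0 = 1159 × 1639 mm.
H1: ⌊1639/2⌋ × 1159 = 819 × 1159 mm
H2: ⌊1159/2⌋ × 819 = 579 × 819 mm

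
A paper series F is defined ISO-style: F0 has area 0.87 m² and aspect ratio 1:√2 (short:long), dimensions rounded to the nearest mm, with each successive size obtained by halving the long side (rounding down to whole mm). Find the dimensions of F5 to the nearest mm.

Let F0's short side be w mm. w · w√2 = 0.87 m² = 870,000 mm², so w ≈ 784.3 mm and w√2 ≈ 1109.2 mm → F0 = 784 × 1109 mm.
F1: ⌊1109/2⌋ × 784 = 554 × 784 mm
F2: ⌊784/2⌋ × 554 = 392 × 554 mm
F3: ⌊554/2⌋ × 392 = 277 × 392 mm
F4: ⌊392/2⌋ × 277 = 196 × 277 mm
F5: ⌊277/2⌋ × 196 = 138 × 196 mm

138 × 196 mm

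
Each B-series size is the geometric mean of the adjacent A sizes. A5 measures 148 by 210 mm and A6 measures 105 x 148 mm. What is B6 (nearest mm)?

Short side: √(148 · 105) = √15540 ≈ 124.7 → 125 mm
Long side: √(210 · 148) = √31080 ≈ 176.3 → 176 mm

125 × 176 mm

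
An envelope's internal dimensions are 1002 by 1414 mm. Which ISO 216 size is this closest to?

B0 (1000 × 1414 mm)

Aspect ratio 1414/1002 ≈ 1.411 — close to the ISO √2 ≈ 1.414.
In the B-series (B0 = 1000 × 1414 mm): B0 = 1000 × 1414 mm.
Off by 2 mm total — nearest standard size.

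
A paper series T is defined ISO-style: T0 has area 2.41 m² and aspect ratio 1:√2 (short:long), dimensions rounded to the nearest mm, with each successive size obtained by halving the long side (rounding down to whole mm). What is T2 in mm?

652 × 923 mm

Let T0's short side be w mm. w · w√2 = 2.41 m² = 2,410,000 mm², so w ≈ 1305.4 mm and w√2 ≈ 1846.1 mm → T0 = 1305 × 1846 mm.
T1: ⌊1846/2⌋ × 1305 = 923 × 1305 mm
T2: ⌊1305/2⌋ × 923 = 652 × 923 mm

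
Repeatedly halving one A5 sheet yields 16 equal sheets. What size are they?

A9

16 = 2^4, so 4 halving steps.
A5 → A6 → … → A9 after 4 steps.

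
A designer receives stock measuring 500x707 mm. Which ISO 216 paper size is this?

Aspect ratio 707/500 ≈ 1.414 — close to the ISO √2 ≈ 1.414.
In the B-series (B0 = 1000 × 1414 mm): B2 = 500 × 707 mm.

B2 (500 × 707 mm)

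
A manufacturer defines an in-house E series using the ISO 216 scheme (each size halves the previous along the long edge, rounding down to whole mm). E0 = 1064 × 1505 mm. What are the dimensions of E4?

266 × 376 mm

E1: ⌊1505/2⌋ × 1064 = 752 × 1064 mm
E2: ⌊1064/2⌋ × 752 = 532 × 752 mm
E3: ⌊752/2⌋ × 532 = 376 × 532 mm
E4: ⌊532/2⌋ × 376 = 266 × 376 mm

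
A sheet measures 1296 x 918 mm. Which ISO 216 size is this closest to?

Aspect ratio 1296/918 ≈ 1.412 — close to the ISO √2 ≈ 1.414.
In the C-series (envelope sizes, between A and B): C0 = 917 × 1297 mm.
Off by 2 mm total — nearest standard size.

C0 (917 × 1297 mm)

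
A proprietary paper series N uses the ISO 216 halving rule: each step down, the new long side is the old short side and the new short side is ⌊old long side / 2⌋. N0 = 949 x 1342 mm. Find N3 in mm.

N1: ⌊1342/2⌋ × 949 = 671 × 949 mm
N2: ⌊949/2⌋ × 671 = 474 × 671 mm
N3: ⌊671/2⌋ × 474 = 335 × 474 mm

335 × 474 mm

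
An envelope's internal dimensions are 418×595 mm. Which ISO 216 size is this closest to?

Aspect ratio 595/418 ≈ 1.423 — close to the ISO √2 ≈ 1.414.
In the A-series (A0 area = 1 m²): A2 = 420 × 594 mm.
Off by 3 mm total — nearest standard size.

A2 (420 × 594 mm)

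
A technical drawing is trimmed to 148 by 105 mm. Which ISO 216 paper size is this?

Aspect ratio 148/105 ≈ 1.410 — close to the ISO √2 ≈ 1.414.
In the A-series (A0 area = 1 m²): A6 = 105 × 148 mm.

A6 (105 × 148 mm)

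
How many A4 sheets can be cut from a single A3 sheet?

2

A3 = 297 × 420 mm; A4 = 210 × 297 mm.
Each halving step doubles the count; 1 step from A3 to A4.
2^1 = 2.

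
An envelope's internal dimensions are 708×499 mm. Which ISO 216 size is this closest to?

B2 (500 × 707 mm)

Aspect ratio 708/499 ≈ 1.419 — close to the ISO √2 ≈ 1.414.
In the B-series (B0 = 1000 × 1414 mm): B2 = 500 × 707 mm.
Off by 2 mm total — nearest standard size.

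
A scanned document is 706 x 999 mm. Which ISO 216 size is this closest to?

Aspect ratio 999/706 ≈ 1.415 — close to the ISO √2 ≈ 1.414.
In the B-series (B0 = 1000 × 1414 mm): B1 = 707 × 1000 mm.
Off by 2 mm total — nearest standard size.

B1 (707 × 1000 mm)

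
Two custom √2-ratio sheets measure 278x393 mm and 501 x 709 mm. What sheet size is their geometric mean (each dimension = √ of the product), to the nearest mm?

Short side: √(278 · 501) = √139278 ≈ 373.2 → 373 mm
Long side: √(393 · 709) = √278637 ≈ 527.9 → 528 mm

373 × 528 mm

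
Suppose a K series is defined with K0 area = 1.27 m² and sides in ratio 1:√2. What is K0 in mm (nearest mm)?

948 × 1340 mm

Let the short side be w mm. Then w · w√2 = 1.27 m² = 1,270,000 mm².
w² = 1,270,000/√2, so w ≈ 947.6 mm; long side = w√2 ≈ 1340.2 mm.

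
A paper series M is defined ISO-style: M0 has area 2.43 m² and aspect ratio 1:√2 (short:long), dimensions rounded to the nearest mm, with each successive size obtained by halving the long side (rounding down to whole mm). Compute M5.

Let M0's short side be w mm. w · w√2 = 2.43 m² = 2,430,000 mm², so w ≈ 1310.8 mm and w√2 ≈ 1853.8 mm → M0 = 1311 × 1854 mm.
M1: ⌊1854/2⌋ × 1311 = 927 × 1311 mm
M2: ⌊1311/2⌋ × 927 = 655 × 927 mm
M3: ⌊927/2⌋ × 655 = 463 × 655 mm
M4: ⌊655/2⌋ × 463 = 327 × 463 mm
M5: ⌊463/2⌋ × 327 = 231 × 327 mm

231 × 327 mm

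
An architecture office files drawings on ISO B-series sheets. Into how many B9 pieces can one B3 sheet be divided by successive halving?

64

B3 = 353 × 500 mm; B9 = 44 × 62 mm.
Each halving step doubles the count; 6 steps from B3 to B9.
2^6 = 64.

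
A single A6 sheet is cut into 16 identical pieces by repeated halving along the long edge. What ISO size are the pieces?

A10

16 = 2^4, so 4 halving steps.
A6 → A7 → … → A10 after 4 steps.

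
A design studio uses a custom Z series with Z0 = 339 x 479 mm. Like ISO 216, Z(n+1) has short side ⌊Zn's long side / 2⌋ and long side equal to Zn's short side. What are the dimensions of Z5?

Z1: ⌊479/2⌋ × 339 = 239 × 339 mm
Z2: ⌊339/2⌋ × 239 = 169 × 239 mm
Z3: ⌊239/2⌋ × 169 = 119 × 169 mm
Z4: ⌊169/2⌋ × 119 = 84 × 119 mm
Z5: ⌊119/2⌋ × 84 = 59 × 84 mm

59 × 84 mm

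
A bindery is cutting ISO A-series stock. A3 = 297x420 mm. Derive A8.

52 × 74 mm

A4: ⌊420/2⌋ × 297 = 210 × 297 mm
A5: ⌊297/2⌋ × 210 = 148 × 210 mm
A6: ⌊210/2⌋ × 148 = 105 × 148 mm
A7: ⌊148/2⌋ × 105 = 74 × 105 mm
A8: ⌊105/2⌋ × 74 = 52 × 74 mm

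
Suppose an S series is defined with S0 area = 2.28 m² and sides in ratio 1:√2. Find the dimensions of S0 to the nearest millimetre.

1270 × 1796 mm

Let the short side be w mm. Then w · w√2 = 2.28 m² = 2,280,000 mm².
w² = 2,280,000/√2, so w ≈ 1269.7 mm; long side = w√2 ≈ 1795.7 mm.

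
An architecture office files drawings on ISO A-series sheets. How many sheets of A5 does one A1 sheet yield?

A1 = 594 × 841 mm; A5 = 148 × 210 mm.
Each halving step doubles the count; 4 steps from A1 to A5.
2^4 = 16.

16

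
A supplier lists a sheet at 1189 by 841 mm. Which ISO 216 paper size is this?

Aspect ratio 1189/841 ≈ 1.414 — close to the ISO √2 ≈ 1.414.
In the A-series (A0 area = 1 m²): A0 = 841 × 1189 mm.

A0 (841 × 1189 mm)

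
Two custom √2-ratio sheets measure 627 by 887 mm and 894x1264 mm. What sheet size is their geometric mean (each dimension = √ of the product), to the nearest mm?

Short side: √(627 · 894) = √560538 ≈ 748.7 → 749 mm
Long side: √(887 · 1264) = √1121168 ≈ 1058.9 → 1059 mm

749 × 1059 mm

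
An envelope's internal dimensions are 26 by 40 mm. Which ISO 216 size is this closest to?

C10 (28 × 40 mm)

Aspect ratio 40/26 ≈ 1.538 (ISO target is √2 ≈ 1.414).
In the C-series (envelope sizes, between A and B): C10 = 28 × 40 mm.
Off by 2 mm total — nearest standard size.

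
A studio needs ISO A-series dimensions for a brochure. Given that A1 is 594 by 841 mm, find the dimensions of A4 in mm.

210 × 297 mm

A2: ⌊841/2⌋ × 594 = 420 × 594 mm
A3: ⌊594/2⌋ × 420 = 297 × 420 mm
A4: ⌊420/2⌋ × 297 = 210 × 297 mm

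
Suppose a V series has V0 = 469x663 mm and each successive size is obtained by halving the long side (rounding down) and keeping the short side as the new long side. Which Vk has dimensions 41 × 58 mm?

V0: 469 × 663 mm
V1: 331 × 469 mm
V2: 234 × 331 mm
V3: 165 × 234 mm
V4: 117 × 165 mm
V5: 82 × 117 mm
V6: 58 × 82 mm
V7: 41 × 58 mm
V8: 29 × 41 mm
→ matches V7.

V7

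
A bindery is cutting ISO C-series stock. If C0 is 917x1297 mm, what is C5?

C1: ⌊1297/2⌋ × 917 = 648 × 917 mm
C2: ⌊917/2⌋ × 648 = 458 × 648 mm
C3: ⌊648/2⌋ × 458 = 324 × 458 mm
C4: ⌊458/2⌋ × 324 = 229 × 324 mm
C5: ⌊324/2⌋ × 229 = 162 × 229 mm

162 × 229 mm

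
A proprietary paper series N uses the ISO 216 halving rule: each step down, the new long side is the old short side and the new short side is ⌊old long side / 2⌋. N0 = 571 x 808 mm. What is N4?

N1: ⌊808/2⌋ × 571 = 404 × 571 mm
N2: ⌊571/2⌋ × 404 = 285 × 404 mm
N3: ⌊404/2⌋ × 285 = 202 × 285 mm
N4: ⌊285/2⌋ × 202 = 142 × 202 mm

142 × 202 mm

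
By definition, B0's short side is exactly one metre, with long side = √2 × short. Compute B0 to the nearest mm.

Short side = 1000 mm; long side = 1000√2 ≈ 1414.2 mm.

1000 × 1414 mm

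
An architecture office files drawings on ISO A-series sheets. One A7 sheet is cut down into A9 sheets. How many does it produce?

4

Each ISO step halves the sheet: 1 × A7 → 2 × A8 → 4 × A9
From A7 to A9 is 2 halving steps: 2^2 = 4.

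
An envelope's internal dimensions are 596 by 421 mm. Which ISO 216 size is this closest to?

A2 (420 × 594 mm)

Aspect ratio 596/421 ≈ 1.416 — close to the ISO √2 ≈ 1.414.
In the A-series (A0 area = 1 m²): A2 = 420 × 594 mm.
Off by 3 mm total — nearest standard size.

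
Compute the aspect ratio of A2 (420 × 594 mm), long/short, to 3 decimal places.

1.414

594 / 420 = 1.414
Matches √2 ≈ 1.414 — the ISO 216 defining ratio.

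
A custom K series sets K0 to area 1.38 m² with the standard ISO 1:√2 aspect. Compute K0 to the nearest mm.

988 × 1397 mm

Let the short side be w mm. Then w · w√2 = 1.38 m² = 1,380,000 mm².
w² = 1,380,000/√2, so w ≈ 987.8 mm; long side = w√2 ≈ 1397.0 mm.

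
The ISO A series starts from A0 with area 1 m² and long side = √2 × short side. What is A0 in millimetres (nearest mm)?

Let the short side be w mm. Then the long side is w√2 and w · w√2 = 10⁶ mm².
w² = 10⁶/√2, so w = 1000 / 2^(1/4) ≈ 840.9 mm; long side = 1000 · 2^(1/4) ≈ 1189.2 mm.

841 × 1189 mm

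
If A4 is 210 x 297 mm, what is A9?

A5: ⌊297/2⌋ × 210 = 148 × 210 mm
A6: ⌊210/2⌋ × 148 = 105 × 148 mm
A7: ⌊148/2⌋ × 105 = 74 × 105 mm
A8: ⌊105/2⌋ × 74 = 52 × 74 mm
A9: ⌊74/2⌋ × 52 = 37 × 52 mm

37 × 52 mm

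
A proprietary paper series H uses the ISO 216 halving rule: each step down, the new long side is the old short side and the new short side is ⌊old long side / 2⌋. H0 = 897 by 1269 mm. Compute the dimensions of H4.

224 × 317 mm

H1: ⌊1269/2⌋ × 897 = 634 × 897 mm
H2: ⌊897/2⌋ × 634 = 448 × 634 mm
H3: ⌊634/2⌋ × 448 = 317 × 448 mm
H4: ⌊448/2⌋ × 317 = 224 × 317 mm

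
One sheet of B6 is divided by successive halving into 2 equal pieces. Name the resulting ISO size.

2 = 2^1, so 1 halving step.
B6 → B7 → … → B7 after 1 step.

B7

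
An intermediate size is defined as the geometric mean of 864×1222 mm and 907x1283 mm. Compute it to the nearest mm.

885 × 1252 mm

Short side: √(864 · 907) = √783648 ≈ 885.2 → 885 mm
Long side: √(1222 · 1283) = √1567826 ≈ 1252.1 → 1252 mm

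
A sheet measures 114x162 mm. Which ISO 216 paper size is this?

Aspect ratio 162/114 ≈ 1.421 — close to the ISO √2 ≈ 1.414.
In the C-series (envelope sizes, between A and B): C6 = 114 × 162 mm.

C6 (114 × 162 mm)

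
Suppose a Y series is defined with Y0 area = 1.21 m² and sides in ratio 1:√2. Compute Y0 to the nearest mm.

925 × 1308 mm

Let the short side be w mm. Then w · w√2 = 1.21 m² = 1,210,000 mm².
w² = 1,210,000/√2, so w ≈ 925.0 mm; long side = w√2 ≈ 1308.1 mm.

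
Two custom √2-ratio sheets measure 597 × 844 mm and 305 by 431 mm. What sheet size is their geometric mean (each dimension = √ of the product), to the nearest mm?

427 × 603 mm

Short side: √(597 · 305) = √182085 ≈ 426.7 → 427 mm
Long side: √(844 · 431) = √363764 ≈ 603.1 → 603 mm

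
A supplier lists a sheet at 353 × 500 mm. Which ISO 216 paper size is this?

Aspect ratio 500/353 ≈ 1.416 — close to the ISO √2 ≈ 1.414.
In the B-series (B0 = 1000 × 1414 mm): B3 = 353 × 500 mm.

B3 (353 × 500 mm)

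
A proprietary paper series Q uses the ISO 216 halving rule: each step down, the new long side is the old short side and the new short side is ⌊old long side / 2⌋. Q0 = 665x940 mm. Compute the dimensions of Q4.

166 × 235 mm

Q1: ⌊940/2⌋ × 665 = 470 × 665 mm
Q2: ⌊665/2⌋ × 470 = 332 × 470 mm
Q3: ⌊470/2⌋ × 332 = 235 × 332 mm
Q4: ⌊332/2⌋ × 235 = 166 × 235 mm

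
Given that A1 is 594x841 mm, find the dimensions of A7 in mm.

74 × 105 mm

A2: ⌊841/2⌋ × 594 = 420 × 594 mm
A3: ⌊594/2⌋ × 420 = 297 × 420 mm
A4: ⌊420/2⌋ × 297 = 210 × 297 mm
A5: ⌊297/2⌋ × 210 = 148 × 210 mm
A6: ⌊210/2⌋ × 148 = 105 × 148 mm
A7: ⌊148/2⌋ × 105 = 74 × 105 mm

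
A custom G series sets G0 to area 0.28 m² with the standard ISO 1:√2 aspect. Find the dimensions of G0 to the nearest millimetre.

445 × 629 mm

Let the short side be w mm. Then w · w√2 = 0.28 m² = 280,000 mm².
w² = 280,000/√2, so w ≈ 445.0 mm; long side = w√2 ≈ 629.3 mm.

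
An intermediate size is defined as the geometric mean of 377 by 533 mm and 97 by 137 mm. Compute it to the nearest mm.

191 × 270 mm

Short side: √(377 · 97) = √36569 ≈ 191.2 → 191 mm
Long side: √(533 · 137) = √73021 ≈ 270.2 → 270 mm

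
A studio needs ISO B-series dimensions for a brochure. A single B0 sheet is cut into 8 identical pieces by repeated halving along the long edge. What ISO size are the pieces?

8 = 2^3, so 3 halving steps.
B0 → B1 → … → B3 after 3 steps.

B3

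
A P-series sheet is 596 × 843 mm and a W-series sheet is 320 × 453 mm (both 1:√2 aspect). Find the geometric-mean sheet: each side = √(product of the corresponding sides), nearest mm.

437 × 618 mm

Short side: √(596 · 320) = √190720 ≈ 436.7 → 437 mm
Long side: √(843 · 453) = √381879 ≈ 618.0 → 618 mm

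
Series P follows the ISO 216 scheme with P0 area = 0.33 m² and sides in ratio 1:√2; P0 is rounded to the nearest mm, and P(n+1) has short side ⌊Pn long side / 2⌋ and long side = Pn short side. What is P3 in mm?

170 × 241 mm

Let P0's short side be w mm. w · w√2 = 0.33 m² = 330,000 mm², so w ≈ 483.1 mm and w√2 ≈ 683.1 mm → P0 = 483 × 683 mm.
P1: ⌊683/2⌋ × 483 = 341 × 483 mm
P2: ⌊483/2⌋ × 341 = 241 × 341 mm
P3: ⌊341/2⌋ × 241 = 170 × 241 mm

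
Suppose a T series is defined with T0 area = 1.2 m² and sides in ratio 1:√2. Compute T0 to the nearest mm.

921 × 1303 mm

Let the short side be w mm. Then w · w√2 = 1.2 m² = 1,200,000 mm².
w² = 1,200,000/√2, so w ≈ 921.2 mm; long side = w√2 ≈ 1302.7 mm.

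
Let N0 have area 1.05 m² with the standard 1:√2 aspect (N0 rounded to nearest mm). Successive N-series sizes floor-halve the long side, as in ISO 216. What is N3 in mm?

304 × 431 mm

Let N0's short side be w mm. w · w√2 = 1.05 m² = 1,050,000 mm², so w ≈ 861.7 mm and w√2 ≈ 1218.6 mm → N0 = 862 × 1219 mm.
N1: ⌊1219/2⌋ × 862 = 609 × 862 mm
N2: ⌊862/2⌋ × 609 = 431 × 609 mm
N3: ⌊609/2⌋ × 431 = 304 × 431 mm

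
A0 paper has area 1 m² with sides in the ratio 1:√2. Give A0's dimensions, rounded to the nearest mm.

Let the short side be w mm. Then the long side is w√2 and w · w√2 = 10⁶ mm².
w² = 10⁶/√2, so w = 1000 / 2^(1/4) ≈ 840.9 mm; long side = 1000 · 2^(1/4) ≈ 1189.2 mm.

841 × 1189 mm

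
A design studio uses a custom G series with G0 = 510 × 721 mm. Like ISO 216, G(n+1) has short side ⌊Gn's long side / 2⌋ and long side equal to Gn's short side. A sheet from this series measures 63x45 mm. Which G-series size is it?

G0: 510 × 721 mm
G1: 360 × 510 mm
G2: 255 × 360 mm
G3: 180 × 255 mm
G4: 127 × 180 mm
G5: 90 × 127 mm
G6: 63 × 90 mm
G7: 45 × 63 mm
G8: 31 × 45 mm
→ matches G7.

G7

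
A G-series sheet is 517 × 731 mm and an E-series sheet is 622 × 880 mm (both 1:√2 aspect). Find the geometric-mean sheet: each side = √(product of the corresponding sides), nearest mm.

567 × 802 mm

Short side: √(517 · 622) = √321574 ≈ 567.1 → 567 mm
Long side: √(731 · 880) = √643280 ≈ 802.0 → 802 mm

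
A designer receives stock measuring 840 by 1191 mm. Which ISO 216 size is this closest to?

A0 (841 × 1189 mm)

Aspect ratio 1191/840 ≈ 1.418 — close to the ISO √2 ≈ 1.414.
In the A-series (A0 area = 1 m²): A0 = 841 × 1189 mm.
Off by 3 mm total — nearest standard size.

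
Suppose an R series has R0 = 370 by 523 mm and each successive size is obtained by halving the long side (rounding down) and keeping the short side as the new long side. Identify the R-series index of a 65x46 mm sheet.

R0: 370 × 523 mm
R1: 261 × 370 mm
R2: 185 × 261 mm
R3: 130 × 185 mm
R4: 92 × 130 mm
R5: 65 × 92 mm
R6: 46 × 65 mm
R7: 32 × 46 mm
→ matches R6.

R6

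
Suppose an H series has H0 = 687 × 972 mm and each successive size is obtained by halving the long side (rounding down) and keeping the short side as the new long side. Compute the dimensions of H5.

121 × 171 mm

H1: ⌊972/2⌋ × 687 = 486 × 687 mm
H2: ⌊687/2⌋ × 486 = 343 × 486 mm
H3: ⌊486/2⌋ × 343 = 243 × 343 mm
H4: ⌊343/2⌋ × 243 = 171 × 243 mm
H5: ⌊243/2⌋ × 171 = 121 × 171 mm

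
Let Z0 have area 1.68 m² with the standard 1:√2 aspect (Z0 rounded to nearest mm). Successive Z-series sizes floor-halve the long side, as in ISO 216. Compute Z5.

Let Z0's short side be w mm. w · w√2 = 1.68 m² = 1,680,000 mm², so w ≈ 1089.9 mm and w√2 ≈ 1541.4 mm → Z0 = 1090 × 1541 mm.
Z1: ⌊1541/2⌋ × 1090 = 770 × 1090 mm
Z2: ⌊1090/2⌋ × 770 = 545 × 770 mm
Z3: ⌊770/2⌋ × 545 = 385 × 545 mm
Z4: ⌊545/2⌋ × 385 = 272 × 385 mm
Z5: ⌊385/2⌋ × 272 = 192 × 272 mm

192 × 272 mm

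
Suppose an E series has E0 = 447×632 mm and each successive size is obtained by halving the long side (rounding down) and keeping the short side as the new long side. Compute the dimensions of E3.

E1 = 316 × 447 mm (from E0 by 1 halving).
E2: ⌊447/2⌋ × 316 = 223 × 316 mm
E3: ⌊316/2⌋ × 223 = 158 × 223 mm

158 × 223 mm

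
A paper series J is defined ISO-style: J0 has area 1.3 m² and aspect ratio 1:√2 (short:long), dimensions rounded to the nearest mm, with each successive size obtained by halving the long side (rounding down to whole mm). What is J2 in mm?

479 × 678 mm

Let J0's short side be w mm. w · w√2 = 1.3 m² = 1,300,000 mm², so w ≈ 958.8 mm and w√2 ≈ 1355.9 mm → J0 = 959 × 1356 mm.
J1: ⌊1356/2⌋ × 959 = 678 × 959 mm
J2: ⌊959/2⌋ × 678 = 479 × 678 mm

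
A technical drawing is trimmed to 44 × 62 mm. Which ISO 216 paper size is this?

B9 (44 × 62 mm)

Aspect ratio 62/44 ≈ 1.409 — close to the ISO √2 ≈ 1.414.
In the B-series (B0 = 1000 × 1414 mm): B9 = 44 × 62 mm.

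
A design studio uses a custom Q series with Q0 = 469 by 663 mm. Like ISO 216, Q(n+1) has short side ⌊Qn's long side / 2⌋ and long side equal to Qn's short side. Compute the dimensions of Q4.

117 × 165 mm

Q1 = 331 × 469 mm (from Q0 by 1 halving).
Q2: ⌊469/2⌋ × 331 = 234 × 331 mm
Q3: ⌊331/2⌋ × 234 = 165 × 234 mm
Q4: ⌊234/2⌋ × 165 = 117 × 165 mm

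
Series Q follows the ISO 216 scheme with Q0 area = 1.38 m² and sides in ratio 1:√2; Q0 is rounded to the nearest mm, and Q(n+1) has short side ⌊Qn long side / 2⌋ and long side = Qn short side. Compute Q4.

247 × 349 mm

Let Q0's short side be w mm. w · w√2 = 1.38 m² = 1,380,000 mm², so w ≈ 987.8 mm and w√2 ≈ 1397.0 mm → Q0 = 988 × 1397 mm.
Q1: ⌊1397/2⌋ × 988 = 698 × 988 mm
Q2: ⌊988/2⌋ × 698 = 494 × 698 mm
Q3: ⌊698/2⌋ × 494 = 349 × 494 mm
Q4: ⌊494/2⌋ × 349 = 247 × 349 mm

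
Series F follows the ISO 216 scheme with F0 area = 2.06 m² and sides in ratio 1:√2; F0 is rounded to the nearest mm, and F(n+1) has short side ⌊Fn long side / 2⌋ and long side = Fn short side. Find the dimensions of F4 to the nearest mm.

301 × 426 mm

Let F0's short side be w mm. w · w√2 = 2.06 m² = 2,060,000 mm², so w ≈ 1206.9 mm and w√2 ≈ 1706.8 mm → F0 = 1207 × 1707 mm.
F1: ⌊1707/2⌋ × 1207 = 853 × 1207 mm
F2: ⌊1207/2⌋ × 853 = 603 × 853 mm
F3: ⌊853/2⌋ × 603 = 426 × 603 mm
F4: ⌊603/2⌋ × 426 = 301 × 426 mm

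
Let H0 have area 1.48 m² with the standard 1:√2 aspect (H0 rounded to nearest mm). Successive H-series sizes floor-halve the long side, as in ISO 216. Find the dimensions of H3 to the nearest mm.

361 × 511 mm

Let H0's short side be w mm. w · w√2 = 1.48 m² = 1,480,000 mm², so w ≈ 1023.0 mm and w√2 ≈ 1446.7 mm → H0 = 1023 × 1447 mm.
H1: ⌊1447/2⌋ × 1023 = 723 × 1023 mm
H2: ⌊1023/2⌋ × 723 = 511 × 723 mm
H3: ⌊723/2⌋ × 511 = 361 × 511 mm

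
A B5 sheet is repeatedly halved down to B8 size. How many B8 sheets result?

8

B5 = 176 × 250 mm; B8 = 62 × 88 mm.
Each halving step doubles the count; 3 steps from B5 to B8.
2^3 = 8.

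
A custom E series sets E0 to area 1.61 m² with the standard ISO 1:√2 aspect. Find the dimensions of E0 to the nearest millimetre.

1067 × 1509 mm

Let the short side be w mm. Then w · w√2 = 1.61 m² = 1,610,000 mm².
w² = 1,610,000/√2, so w ≈ 1067.0 mm; long side = w√2 ≈ 1508.9 mm.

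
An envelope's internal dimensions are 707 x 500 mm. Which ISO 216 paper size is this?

Aspect ratio 707/500 ≈ 1.414 — close to the ISO √2 ≈ 1.414.
In the B-series (B0 = 1000 × 1414 mm): B2 = 500 × 707 mm.

B2 (500 × 707 mm)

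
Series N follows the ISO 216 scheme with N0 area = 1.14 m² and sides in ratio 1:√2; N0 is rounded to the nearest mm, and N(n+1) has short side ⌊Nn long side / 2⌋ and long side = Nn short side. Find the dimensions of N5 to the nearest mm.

158 × 224 mm

Let N0's short side be w mm. w · w√2 = 1.14 m² = 1,140,000 mm², so w ≈ 897.8 mm and w√2 ≈ 1269.7 mm → N0 = 898 × 1270 mm.
N1: ⌊1270/2⌋ × 898 = 635 × 898 mm
N2: ⌊898/2⌋ × 635 = 449 × 635 mm
N3: ⌊635/2⌋ × 449 = 317 × 449 mm
N4: ⌊449/2⌋ × 317 = 224 × 317 mm
N5: ⌊317/2⌋ × 224 = 158 × 224 mm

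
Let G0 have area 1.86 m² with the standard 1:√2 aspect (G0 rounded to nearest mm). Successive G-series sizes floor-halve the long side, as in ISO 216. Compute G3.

Let G0's short side be w mm. w · w√2 = 1.86 m² = 1,860,000 mm², so w ≈ 1146.8 mm and w√2 ≈ 1621.9 mm → G0 = 1147 × 1622 mm.
G1: ⌊1622/2⌋ × 1147 = 811 × 1147 mm
G2: ⌊1147/2⌋ × 811 = 573 × 811 mm
G3: ⌊811/2⌋ × 573 = 405 × 573 mm

405 × 573 mm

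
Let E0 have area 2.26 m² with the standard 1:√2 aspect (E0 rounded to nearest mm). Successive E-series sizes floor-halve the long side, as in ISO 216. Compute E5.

223 × 316 mm

Let E0's short side be w mm. w · w√2 = 2.26 m² = 2,260,000 mm², so w ≈ 1264.1 mm and w√2 ≈ 1787.8 mm → E0 = 1264 × 1788 mm.
E1: ⌊1788/2⌋ × 1264 = 894 × 1264 mm
E2: ⌊1264/2⌋ × 894 = 632 × 894 mm
E3: ⌊894/2⌋ × 632 = 447 × 632 mm
E4: ⌊632/2⌋ × 447 = 316 × 447 mm
E5: ⌊447/2⌋ × 316 = 223 × 316 mm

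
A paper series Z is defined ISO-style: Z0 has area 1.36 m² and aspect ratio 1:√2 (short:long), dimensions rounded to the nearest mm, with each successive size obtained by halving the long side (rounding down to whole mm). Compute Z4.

245 × 346 mm

Let Z0's short side be w mm. w · w√2 = 1.36 m² = 1,360,000 mm², so w ≈ 980.6 mm and w√2 ≈ 1386.8 mm → Z0 = 981 × 1387 mm.
Z1: ⌊1387/2⌋ × 981 = 693 × 981 mm
Z2: ⌊981/2⌋ × 693 = 490 × 693 mm
Z3: ⌊693/2⌋ × 490 = 346 × 490 mm
Z4: ⌊490/2⌋ × 346 = 245 × 346 mm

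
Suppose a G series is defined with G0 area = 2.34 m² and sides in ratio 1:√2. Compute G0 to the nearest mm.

Let the short side be w mm. Then w · w√2 = 2.34 m² = 2,340,000 mm².
w² = 2,340,000/√2, so w ≈ 1286.3 mm; long side = w√2 ≈ 1819.1 mm.

1286 × 1819 mm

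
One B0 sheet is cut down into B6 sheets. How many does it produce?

64

Each ISO step halves the sheet: 1 × B0 → 2 × B1 → 4 × B2 → 8 × B3 → …
From B0 to B6 is 6 halving steps: 2^6 = 64.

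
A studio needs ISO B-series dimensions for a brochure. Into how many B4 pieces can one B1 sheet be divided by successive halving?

Each ISO step halves the sheet: 1 × B1 → 2 × B2 → 4 × B3 → 8 × B4
From B1 to B4 is 3 halving steps: 2^3 = 8.

8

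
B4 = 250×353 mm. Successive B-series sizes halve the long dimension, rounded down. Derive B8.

62 × 88 mm

B5: ⌊353/2⌋ × 250 = 176 × 250 mm
B6: ⌊250/2⌋ × 176 = 125 × 176 mm
B7: ⌊176/2⌋ × 125 = 88 × 125 mm
B8: ⌊125/2⌋ × 88 = 62 × 88 mm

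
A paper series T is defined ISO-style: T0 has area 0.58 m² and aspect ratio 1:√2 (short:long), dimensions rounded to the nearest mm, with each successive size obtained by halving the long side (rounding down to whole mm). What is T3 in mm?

Let T0's short side be w mm. w · w√2 = 0.58 m² = 580,000 mm², so w ≈ 640.4 mm and w√2 ≈ 905.7 mm → T0 = 640 × 906 mm.
T1: ⌊906/2⌋ × 640 = 453 × 640 mm
T2: ⌊640/2⌋ × 453 = 320 × 453 mm
T3: ⌊453/2⌋ × 320 = 226 × 320 mm

226 × 320 mm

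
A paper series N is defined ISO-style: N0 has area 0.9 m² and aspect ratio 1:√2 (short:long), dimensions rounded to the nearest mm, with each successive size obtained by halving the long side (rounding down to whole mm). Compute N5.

Let N0's short side be w mm. w · w√2 = 0.9 m² = 900,000 mm², so w ≈ 797.7 mm and w√2 ≈ 1128.2 mm → N0 = 798 × 1128 mm.
N1: ⌊1128/2⌋ × 798 = 564 × 798 mm
N2: ⌊798/2⌋ × 564 = 399 × 564 mm
N3: ⌊564/2⌋ × 399 = 282 × 399 mm
N4: ⌊399/2⌋ × 282 = 199 × 282 mm
N5: ⌊282/2⌋ × 199 = 141 × 199 mm

141 × 199 mm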